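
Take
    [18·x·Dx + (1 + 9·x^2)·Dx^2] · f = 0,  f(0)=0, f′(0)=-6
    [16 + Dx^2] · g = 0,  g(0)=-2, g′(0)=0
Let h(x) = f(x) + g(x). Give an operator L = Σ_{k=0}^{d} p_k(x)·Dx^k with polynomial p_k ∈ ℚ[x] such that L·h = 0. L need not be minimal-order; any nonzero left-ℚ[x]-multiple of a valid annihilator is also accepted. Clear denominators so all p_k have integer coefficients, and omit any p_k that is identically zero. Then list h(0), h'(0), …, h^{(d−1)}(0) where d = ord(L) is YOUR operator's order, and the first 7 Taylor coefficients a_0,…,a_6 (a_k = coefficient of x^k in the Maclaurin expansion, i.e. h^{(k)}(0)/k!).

L = (-13248·x + 181440·x^3 + 186624·x^5)·Dx + (-16 + 6048·x^2 + 66096·x^4 + 93312·x^6)·Dx^2 + (-828·x + 11340·x^3 + 11664·x^5)·Dx^3 + (-1 + 378·x^2 + 4131·x^4 + 5832·x^6)·Dx^4  (order 4).
h: a_k = -2, -6, 16, 18, -64/3, -486/5, 512/45, …
ICs: h(0) = -2, h′(0) = -6, h′′(0) = 32, h′′′(0) = 108.

f: a_k = 0, -6, 0, 18, 0, -486/5, 0, …
g: a_k = -2, 0, 16, 0, -64/3, 0, 512/45, …
Weyl lclm of L_f,L_g ⇒ L₀ (ord ≤ 4).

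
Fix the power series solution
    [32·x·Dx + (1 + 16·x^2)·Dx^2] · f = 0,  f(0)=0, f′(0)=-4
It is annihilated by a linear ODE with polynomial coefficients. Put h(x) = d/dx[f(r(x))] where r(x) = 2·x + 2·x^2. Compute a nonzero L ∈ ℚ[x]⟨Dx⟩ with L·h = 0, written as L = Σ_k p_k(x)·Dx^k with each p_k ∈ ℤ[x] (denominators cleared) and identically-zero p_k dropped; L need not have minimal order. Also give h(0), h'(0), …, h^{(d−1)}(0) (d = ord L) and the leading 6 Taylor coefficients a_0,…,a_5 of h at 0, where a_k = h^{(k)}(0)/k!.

f: a_k = 0, -4, 0, 64/3, 0, -1024/5, …
Substitute x→r, Dx→(1/r')Dx; clear ⇒ L₀.
h₀' ⇒ L via d/dx closure of L₀.
L = (-2 + 128·x + 512·x^2 + 768·x^3 + 384·x^4) + (1 + 2·x + 64·x^2 + 256·x^3 + 320·x^4 + 128·x^5)·Dx  (order 1).
h: a_k = -8, -16, 512, 2048, -30208, -195584, …
ICs: h(0) = -8.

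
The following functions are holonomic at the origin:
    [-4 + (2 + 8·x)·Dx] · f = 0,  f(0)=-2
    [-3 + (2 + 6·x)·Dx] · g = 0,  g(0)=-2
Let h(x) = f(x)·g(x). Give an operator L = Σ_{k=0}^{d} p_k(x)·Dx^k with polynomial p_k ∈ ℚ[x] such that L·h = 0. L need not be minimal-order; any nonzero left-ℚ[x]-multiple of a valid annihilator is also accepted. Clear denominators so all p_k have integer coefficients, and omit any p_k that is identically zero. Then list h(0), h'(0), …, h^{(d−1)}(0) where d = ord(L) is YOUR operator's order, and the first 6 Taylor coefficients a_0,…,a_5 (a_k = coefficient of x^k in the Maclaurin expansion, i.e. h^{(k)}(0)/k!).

f: a_k = -2, -4, 4, -8, 20, -56, …
g: a_k = -2, -3, 9/4, -27/8, 405/64, -1701/128, …
Product ⇒ symmetric product L₀, ord ≤ 1.
L = (-7 - 24·x) + (2 + 14·x + 24·x^2)·Dx  (order 1).
h: a_k = 4, 14, -1/2, 7/4, -197/32, 1393/64, …
ICs: h(0) = 4.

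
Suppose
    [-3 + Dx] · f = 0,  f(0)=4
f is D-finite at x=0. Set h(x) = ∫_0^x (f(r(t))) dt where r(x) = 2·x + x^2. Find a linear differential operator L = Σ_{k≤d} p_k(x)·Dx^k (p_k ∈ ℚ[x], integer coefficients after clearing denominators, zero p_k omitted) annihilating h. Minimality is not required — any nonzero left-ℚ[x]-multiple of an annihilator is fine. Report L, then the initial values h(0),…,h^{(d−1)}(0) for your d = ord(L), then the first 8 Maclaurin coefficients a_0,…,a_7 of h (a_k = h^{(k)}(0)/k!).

L = (-6 - 6·x)·Dx + Dx^2  (order 2).
h: a_k = 0, 4, 12, 28, 54, 90, 666/5, 6246/35, …
ICs: h(0) = 0, h′(0) = 4.

f: a_k = 4, 12, 18, 18, 27/2, 81/10, 81/20, 243/140, …
Substitute x→r, Dx→(1/r')Dx; clear ⇒ L₀.
h=∫h₀ ⇒ L = L₀·Dx.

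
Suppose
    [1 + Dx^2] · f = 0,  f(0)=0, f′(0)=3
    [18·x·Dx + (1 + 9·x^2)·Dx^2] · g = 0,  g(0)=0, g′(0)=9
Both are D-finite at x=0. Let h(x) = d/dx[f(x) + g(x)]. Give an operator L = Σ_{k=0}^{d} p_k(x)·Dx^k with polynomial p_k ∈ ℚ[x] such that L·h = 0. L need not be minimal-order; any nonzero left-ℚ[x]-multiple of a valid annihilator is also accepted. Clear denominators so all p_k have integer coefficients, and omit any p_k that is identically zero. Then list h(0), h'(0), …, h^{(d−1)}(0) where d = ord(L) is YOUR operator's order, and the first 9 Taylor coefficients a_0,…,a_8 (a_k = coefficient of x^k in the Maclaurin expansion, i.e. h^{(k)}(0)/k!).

f: a_k = 0, 3, 0, -1/2, 0, 1/40, 0, -1/1680, 0, …
g: a_k = 0, 9, 0, -27, 0, 729/5, 0, -6561/7, 0, …
f+g: L₀ = lclm(L_f,L_g), ord ≤ 2+2.
h=h₀': d/dx-closure on L₀ ⇒ L.
L = (-1926·x + 17820·x^3 + 1458·x^5) + (-17 + 351·x^2 + 4617·x^4 + 729·x^6)·Dx + (-1926·x + 17820·x^3 + 1458·x^5)·Dx^2 + (-17 + 351·x^2 + 4617·x^4 + 729·x^6)·Dx^3  (order 3).
h: a_k = 12, 0, -165/2, 0, 5833/8, 0, -1574641/240, 0, 793618561/13440, …
ICs: h(0) = 12, h′(0) = 0, h′′(0) = -165.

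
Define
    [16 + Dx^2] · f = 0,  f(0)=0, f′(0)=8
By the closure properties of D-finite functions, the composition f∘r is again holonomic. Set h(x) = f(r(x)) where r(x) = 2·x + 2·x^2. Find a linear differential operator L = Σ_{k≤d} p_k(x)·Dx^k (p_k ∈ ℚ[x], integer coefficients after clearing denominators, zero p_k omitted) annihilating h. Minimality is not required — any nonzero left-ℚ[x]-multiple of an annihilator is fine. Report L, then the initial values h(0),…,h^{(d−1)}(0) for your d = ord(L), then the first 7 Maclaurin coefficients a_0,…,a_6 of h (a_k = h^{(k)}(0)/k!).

f: a_k = 0, 8, 0, -64/3, 0, 256/15, 0, …
f∘r: x↦r, Dx↦Dx/r' in L_f ⇒ L₀.
L = (64 + 384·x + 768·x^2 + 512·x^3) - 2·Dx + (1 + 2·x)·Dx^2  (order 2).
h: a_k = 0, 16, 16, -512/3, -512, 512/15, 2560, …
ICs: h(0) = 0, h′(0) = 16.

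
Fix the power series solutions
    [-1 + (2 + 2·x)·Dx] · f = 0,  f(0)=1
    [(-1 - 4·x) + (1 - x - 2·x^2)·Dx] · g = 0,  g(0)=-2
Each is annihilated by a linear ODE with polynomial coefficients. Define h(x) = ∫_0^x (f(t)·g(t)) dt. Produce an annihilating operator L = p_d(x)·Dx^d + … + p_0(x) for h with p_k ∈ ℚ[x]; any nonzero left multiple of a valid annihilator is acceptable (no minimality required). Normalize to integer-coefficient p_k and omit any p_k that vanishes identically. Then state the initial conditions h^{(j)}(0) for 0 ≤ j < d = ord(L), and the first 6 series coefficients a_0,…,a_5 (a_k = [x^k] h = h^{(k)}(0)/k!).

L = (3 + 6·x)·Dx + (-2 + 2·x + 4·x^2)·Dx^2  (order 2).
h: a_k = 0, -2, -3/2, -9/4, -103/32, -1683/320, …
ICs: h(0) = 0, h′(0) = -2.

f: a_k = 1, 1/2, -1/8, 1/16, -5/128, 7/256, …
g: a_k = -2, -2, -6, -10, -22, -42, …
Product ⇒ symmetric product L₀, ord ≤ 1.
Integrate: L := L₀·Dx.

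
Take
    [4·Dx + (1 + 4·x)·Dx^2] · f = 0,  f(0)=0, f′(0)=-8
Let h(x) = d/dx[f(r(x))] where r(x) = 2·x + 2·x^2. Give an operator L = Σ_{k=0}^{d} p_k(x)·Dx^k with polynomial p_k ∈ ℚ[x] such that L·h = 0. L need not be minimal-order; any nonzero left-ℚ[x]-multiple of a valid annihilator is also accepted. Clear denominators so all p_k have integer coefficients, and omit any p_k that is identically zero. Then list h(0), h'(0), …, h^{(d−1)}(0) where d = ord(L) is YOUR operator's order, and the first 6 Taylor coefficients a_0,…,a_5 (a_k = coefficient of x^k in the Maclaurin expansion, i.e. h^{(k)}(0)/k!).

f: a_k = 0, -8, 16, -128/3, 128, -2048/5, …
Change of var in L_f (x↦r) gives L₀.
h=h₀': d/dx-closure on L₀ ⇒ L.
L = (6 + 16·x + 16·x^2) + (1 + 10·x + 24·x^2 + 16·x^3)·Dx  (order 1).
h: a_k = -16, 96, -640, 4352, -29696, 202752, …
ICs: h(0) = -16.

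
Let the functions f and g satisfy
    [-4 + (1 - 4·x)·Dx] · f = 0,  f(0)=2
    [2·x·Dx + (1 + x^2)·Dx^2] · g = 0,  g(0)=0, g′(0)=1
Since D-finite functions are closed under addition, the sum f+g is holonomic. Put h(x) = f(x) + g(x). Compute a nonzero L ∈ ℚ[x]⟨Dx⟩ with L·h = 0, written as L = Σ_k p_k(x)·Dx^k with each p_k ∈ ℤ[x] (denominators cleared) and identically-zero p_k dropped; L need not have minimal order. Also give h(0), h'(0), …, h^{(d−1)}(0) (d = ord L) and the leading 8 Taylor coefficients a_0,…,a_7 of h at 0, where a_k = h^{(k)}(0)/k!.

f: a_k = 2, 8, 32, 128, 512, 2048, 8192, 32768, …
g: a_k = 0, 1, 0, -1/3, 0, 1/5, 0, -1/7, …
h₀=f+g: left-lcm gives L₀, ord ≤ 3.
L = (-8 + 128·x + 24·x^2)·Dx + (49 - 8·x + 109·x^2 + 24·x^3)·Dx^2 + (-4 + 15·x + 15·x^3 + 4·x^4)·Dx^3  (order 3).
h: a_k = 2, 9, 32, 383/3, 512, 10241/5, 8192, 229375/7, …
ICs: h(0) = 2, h′(0) = 9, h′′(0) = 64.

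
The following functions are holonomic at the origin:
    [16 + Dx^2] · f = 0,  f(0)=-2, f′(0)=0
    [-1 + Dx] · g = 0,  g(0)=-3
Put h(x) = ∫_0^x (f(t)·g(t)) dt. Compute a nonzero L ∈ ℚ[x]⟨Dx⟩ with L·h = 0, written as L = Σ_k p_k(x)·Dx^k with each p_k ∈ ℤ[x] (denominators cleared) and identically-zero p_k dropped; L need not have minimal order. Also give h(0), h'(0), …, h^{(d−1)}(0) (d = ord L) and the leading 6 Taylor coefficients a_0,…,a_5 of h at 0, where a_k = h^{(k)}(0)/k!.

L = 17·Dx - 2·Dx^2 + Dx^3  (order 3).
h: a_k = 0, 6, 3, -15, -47/4, 161/20, …
ICs: h(0) = 0, h′(0) = 6, h′′(0) = 6.

f: a_k = -2, 0, 16, 0, -64/3, 0, …
g: a_k = -3, -3, -3/2, -1/2, -1/8, -1/40, …
Sym-product of L_f,L_g gives L₀ (≤ ord 2).
h=∫₀ˣh₀: take L = L₀·Dx.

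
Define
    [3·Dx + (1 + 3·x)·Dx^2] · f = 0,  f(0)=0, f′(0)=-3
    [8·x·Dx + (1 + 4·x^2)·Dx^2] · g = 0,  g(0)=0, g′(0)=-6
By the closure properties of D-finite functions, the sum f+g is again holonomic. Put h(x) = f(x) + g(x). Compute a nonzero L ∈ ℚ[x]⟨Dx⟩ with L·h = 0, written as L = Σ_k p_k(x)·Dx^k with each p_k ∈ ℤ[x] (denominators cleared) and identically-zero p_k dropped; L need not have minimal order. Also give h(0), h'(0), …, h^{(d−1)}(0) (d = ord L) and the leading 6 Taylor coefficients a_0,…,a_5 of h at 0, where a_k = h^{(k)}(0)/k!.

f: a_k = 0, -3, 9/2, -9, 81/4, -243/5, …
g: a_k = 0, -6, 0, 8, 0, -96/5, …
f+g: L₀ = lclm(L_f,L_g), ord ≤ 2+2.
L = (-24 - 216·x + 288·x^2 + 288·x^3)·Dx + (-26 - 48·x - 120·x^2 + 576·x^3 + 576·x^4)·Dx^2 + (-3 - x + 24·x^2 + 32·x^3 + 144·x^4 + 144·x^5)·Dx^3  (order 3).
h: a_k = 0, -9, 9/2, -1, 81/4, -339/5, …
ICs: h(0) = 0, h′(0) = -9, h′′(0) = 9.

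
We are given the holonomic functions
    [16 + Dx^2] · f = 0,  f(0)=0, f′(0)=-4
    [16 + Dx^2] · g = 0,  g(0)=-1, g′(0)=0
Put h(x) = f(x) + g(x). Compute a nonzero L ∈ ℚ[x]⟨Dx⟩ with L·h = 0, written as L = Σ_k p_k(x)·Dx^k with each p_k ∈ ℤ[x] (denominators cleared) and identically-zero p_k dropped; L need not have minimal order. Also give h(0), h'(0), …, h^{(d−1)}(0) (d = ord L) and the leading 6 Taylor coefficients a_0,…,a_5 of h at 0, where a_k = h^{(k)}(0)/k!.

f: a_k = 0, -4, 0, 32/3, 0, -128/15, …
g: a_k = -1, 0, 8, 0, -32/3, 0, …
h₀=f+g: left-lcm gives L₀, ord ≤ 4.
L = 16 + Dx^2  (order 2).
h: a_k = -1, -4, 8, 32/3, -32/3, -128/15, …
ICs: h(0) = -1, h′(0) = -4.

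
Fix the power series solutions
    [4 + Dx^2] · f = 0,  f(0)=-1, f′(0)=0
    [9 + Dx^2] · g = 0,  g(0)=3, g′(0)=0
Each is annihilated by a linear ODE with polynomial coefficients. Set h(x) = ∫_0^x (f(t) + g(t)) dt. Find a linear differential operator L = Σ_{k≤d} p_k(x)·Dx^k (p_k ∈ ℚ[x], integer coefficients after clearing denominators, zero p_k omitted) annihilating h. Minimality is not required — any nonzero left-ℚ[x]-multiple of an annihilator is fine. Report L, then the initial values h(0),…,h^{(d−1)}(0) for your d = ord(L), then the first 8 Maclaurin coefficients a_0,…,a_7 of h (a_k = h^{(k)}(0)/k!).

L = 36·Dx + 13·Dx^3 + Dx^5  (order 5).
h: a_k = 0, 2, 0, -23/6, 0, 227/120, 0, -2123/5040, …
ICs: h(0) = 0, h′(0) = 2, h′′(0) = 0, h′′′(0) = -23, h′′′′(0) = 0.

f: a_k = -1, 0, 2, 0, -2/3, 0, 4/45, 0, …
g: a_k = 3, 0, -27/2, 0, 81/8, 0, -243/80, 0, …
f+g: L₀ = lclm(L_f,L_g), ord ≤ 2+2.
∫: right-multiply L₀ by Dx.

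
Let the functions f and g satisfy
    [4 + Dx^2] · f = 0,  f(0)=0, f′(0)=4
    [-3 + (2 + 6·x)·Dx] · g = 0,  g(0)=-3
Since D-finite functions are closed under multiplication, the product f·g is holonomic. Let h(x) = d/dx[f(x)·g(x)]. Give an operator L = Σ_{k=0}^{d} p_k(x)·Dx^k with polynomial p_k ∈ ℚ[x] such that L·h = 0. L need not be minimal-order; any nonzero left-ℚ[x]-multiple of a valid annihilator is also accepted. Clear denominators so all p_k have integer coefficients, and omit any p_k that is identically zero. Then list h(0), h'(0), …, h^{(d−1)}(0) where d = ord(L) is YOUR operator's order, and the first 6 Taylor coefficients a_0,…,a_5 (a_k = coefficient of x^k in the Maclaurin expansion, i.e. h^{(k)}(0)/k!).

f: a_k = 0, 4, 0, -8/3, 0, 8/15, …
g: a_k = -3, -9/2, 27/8, -81/16, 1215/128, -5103/256, …
h₀=f·g: eliminate ⇒ L₀, order ≤ 2·1.
h=h₀': d/dx-closure on L₀ ⇒ L.
L = (1453 + 11712·x + 26784·x^2 + 27648·x^3 + 20736·x^4) + (132 - 756·x - 5184·x^2 - 5184·x^3)·Dx + (172 + 1416·x + 4428·x^2 + 6912·x^3 + 5184·x^4)·Dx^2  (order 2).
h: a_k = -12, -36, 129/2, -33, 4379/32, -65889/160, …
ICs: h(0) = -12, h′(0) = -36.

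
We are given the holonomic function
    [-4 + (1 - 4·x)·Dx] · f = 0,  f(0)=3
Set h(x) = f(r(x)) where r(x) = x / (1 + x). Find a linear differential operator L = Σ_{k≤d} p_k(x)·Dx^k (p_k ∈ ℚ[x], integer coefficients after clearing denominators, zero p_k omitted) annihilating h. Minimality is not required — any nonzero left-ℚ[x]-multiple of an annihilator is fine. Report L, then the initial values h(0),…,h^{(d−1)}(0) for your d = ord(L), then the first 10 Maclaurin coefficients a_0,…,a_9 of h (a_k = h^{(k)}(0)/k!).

L = 4 + (-1 + 2·x + 3·x^2)·Dx  (order 1).
h: a_k = 3, 12, 36, 108, 324, 972, 2916, 8748, 26244, 78732, …
ICs: h(0) = 3.

f: a_k = 3, 12, 48, 192, 768, 3072, 12288, 49152, 196608, 786432, …
Substitute x→r, Dx→(1/r')Dx; clear ⇒ L₀.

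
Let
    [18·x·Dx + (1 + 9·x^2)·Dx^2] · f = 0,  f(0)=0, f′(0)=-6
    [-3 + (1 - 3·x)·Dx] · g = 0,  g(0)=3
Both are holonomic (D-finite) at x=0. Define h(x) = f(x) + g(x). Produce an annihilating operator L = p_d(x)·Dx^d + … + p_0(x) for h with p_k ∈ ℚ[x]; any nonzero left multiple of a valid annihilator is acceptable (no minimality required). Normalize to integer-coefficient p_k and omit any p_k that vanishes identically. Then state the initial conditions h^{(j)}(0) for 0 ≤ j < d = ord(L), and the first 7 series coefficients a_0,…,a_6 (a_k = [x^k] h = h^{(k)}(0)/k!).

f: a_k = 0, -6, 0, 18, 0, -486/5, 0, …
g: a_k = 3, 9, 27, 81, 243, 729, 2187, …
Weyl lclm of L_f,L_g ⇒ L₀ (ord ≤ 3).
L = (18 - 216·x - 486·x^2)·Dx + (-12 + 18·x - 108·x^2 - 486·x^3)·Dx^2 + (1 - 81·x^4)·Dx^3  (order 3).
h: a_k = 3, 3, 27, 99, 243, 3159/5, 2187, …
ICs: h(0) = 3, h′(0) = 3, h′′(0) = 54.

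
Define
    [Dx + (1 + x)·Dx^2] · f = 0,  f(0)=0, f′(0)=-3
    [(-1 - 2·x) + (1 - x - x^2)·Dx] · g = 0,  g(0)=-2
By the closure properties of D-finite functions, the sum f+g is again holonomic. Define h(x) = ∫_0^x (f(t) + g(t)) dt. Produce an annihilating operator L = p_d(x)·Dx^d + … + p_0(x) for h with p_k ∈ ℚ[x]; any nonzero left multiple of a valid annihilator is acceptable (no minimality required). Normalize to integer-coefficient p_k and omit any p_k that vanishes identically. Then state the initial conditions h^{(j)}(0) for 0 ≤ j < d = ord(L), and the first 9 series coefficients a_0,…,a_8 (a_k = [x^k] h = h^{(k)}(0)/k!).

f: a_k = 0, -3, 3/2, -1, 3/4, -3/5, 1/2, -3/7, 3/8, …
g: a_k = -2, -2, -4, -6, -10, -16, -26, -42, -68, …
f+g: L₀ = lclm(L_f,L_g), ord ≤ 2+1.
Integrate: L := L₀·Dx.
L = (-26 - 70·x - 76·x^2 - 36·x^3 - 12·x^4)·Dx^2 + (-16 - 84·x - 160·x^2 - 144·x^3 - 74·x^4 - 20·x^5)·Dx^3 + (5 + 11·x - x^2 - 23·x^3 - 29·x^4 - 17·x^5 - 4·x^6)·Dx^4  (order 4).
h: a_k = 0, -2, -5/2, -5/6, -7/4, -37/20, -83/30, -51/14, -297/56, …
ICs: h(0) = 0, h′(0) = -2, h′′(0) = -5, h′′′(0) = -5.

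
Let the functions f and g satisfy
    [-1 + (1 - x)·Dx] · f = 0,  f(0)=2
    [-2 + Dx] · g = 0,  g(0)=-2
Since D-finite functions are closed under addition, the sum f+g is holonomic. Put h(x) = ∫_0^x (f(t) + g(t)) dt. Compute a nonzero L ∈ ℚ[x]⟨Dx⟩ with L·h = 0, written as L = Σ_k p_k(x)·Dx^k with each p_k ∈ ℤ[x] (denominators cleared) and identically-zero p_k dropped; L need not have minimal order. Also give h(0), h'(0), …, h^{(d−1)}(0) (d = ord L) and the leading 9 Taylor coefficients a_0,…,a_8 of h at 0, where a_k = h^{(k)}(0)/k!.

f: a_k = 2, 2, 2, 2, 2, 2, 2, 2, 2, …
g: a_k = -2, -4, -4, -8/3, -4/3, -8/15, -8/45, -16/315, -4/315, …
Sum ⇒ L₀ = lclm(L_f,L_g) in ℚ(x)⟨Dx⟩.
h=∫₀ˣh₀: take L = L₀·Dx.
L = -4·x·Dx + (-2 + 8·x - 4·x^2)·Dx^2 + (1 - 3·x + 2·x^2)·Dx^3  (order 3).
h: a_k = 0, 0, -1, -2/3, -1/6, 2/15, 11/45, 82/315, 307/1260, …
ICs: h(0) = 0, h′(0) = 0, h′′(0) = -2.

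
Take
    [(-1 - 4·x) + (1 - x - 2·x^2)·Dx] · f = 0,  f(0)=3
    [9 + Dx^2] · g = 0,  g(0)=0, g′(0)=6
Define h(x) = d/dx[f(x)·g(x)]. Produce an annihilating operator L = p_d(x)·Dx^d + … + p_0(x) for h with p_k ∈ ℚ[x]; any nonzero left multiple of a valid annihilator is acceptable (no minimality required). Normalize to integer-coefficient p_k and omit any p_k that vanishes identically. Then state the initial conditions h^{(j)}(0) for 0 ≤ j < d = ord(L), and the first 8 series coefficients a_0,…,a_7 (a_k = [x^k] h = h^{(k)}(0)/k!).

f: a_k = 3, 3, 9, 15, 33, 63, 129, 255, …
g: a_k = 0, 6, 0, -9, 0, 81/20, 0, -243/280, …
Product ⇒ symmetric product L₀, ord ≤ 2.
h₀' ⇒ L via d/dx closure of L₀.
L = (-33 - 162·x - 243·x^2 + 324·x^3 + 324·x^4) + (-6 - 6·x + 108·x^2 + 144·x^3)·Dx + (5 - 14·x - 19·x^2 + 36·x^3 + 36·x^4)·Dx^2  (order 2).
h: a_k = 18, 36, 81, 252, 2583/4, 15309/10, 143037/40, 285921/35, …
ICs: h(0) = 18, h′(0) = 36.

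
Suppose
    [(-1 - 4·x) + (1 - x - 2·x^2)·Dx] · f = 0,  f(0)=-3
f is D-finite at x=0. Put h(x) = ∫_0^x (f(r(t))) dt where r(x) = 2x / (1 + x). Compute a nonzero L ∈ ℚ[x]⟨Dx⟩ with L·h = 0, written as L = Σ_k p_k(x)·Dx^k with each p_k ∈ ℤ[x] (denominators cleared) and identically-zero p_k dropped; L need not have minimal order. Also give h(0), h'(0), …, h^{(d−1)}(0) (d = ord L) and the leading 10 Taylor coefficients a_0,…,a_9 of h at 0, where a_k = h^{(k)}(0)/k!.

f: a_k = -3, -3, -9, -15, -33, -63, -129, -255, -513, -1023, …
h₀=f(r): pull back L_f along r ⇒ L₀.
Integrate: L := L₀·Dx.
L = (2 + 18·x)·Dx + (-1 - x + 9·x^2 + 9·x^3)·Dx^2  (order 2).
h: a_k = 0, -3, -3, -10, -27/2, -54, -81, -2430/7, -2187/4, -2430, …
ICs: h(0) = 0, h′(0) = -3.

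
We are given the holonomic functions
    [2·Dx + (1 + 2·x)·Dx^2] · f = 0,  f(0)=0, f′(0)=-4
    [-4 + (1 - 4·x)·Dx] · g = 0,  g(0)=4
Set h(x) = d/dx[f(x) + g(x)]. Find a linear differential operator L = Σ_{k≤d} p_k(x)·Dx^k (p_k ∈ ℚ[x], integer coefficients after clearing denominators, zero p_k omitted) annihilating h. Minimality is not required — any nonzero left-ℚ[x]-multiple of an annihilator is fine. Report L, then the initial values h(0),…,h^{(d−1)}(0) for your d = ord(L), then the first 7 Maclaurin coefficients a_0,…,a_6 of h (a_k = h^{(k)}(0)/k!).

f: a_k = 0, -4, 4, -16/3, 8, -64/5, 64/3, …
g: a_k = 4, 16, 64, 256, 1024, 4096, 16384, …
f+g: L₀ = lclm(L_f,L_g), ord ≤ 2+1.
Derive L from L₀ (diff closure).
L = (-128 - 64·x) + (-44 - 224·x - 128·x^2)·Dx + (5 - 6·x - 48·x^2 - 32·x^3)·Dx^2  (order 2).
h: a_k = 12, 136, 752, 4128, 20416, 98432, 458496, …
ICs: h(0) = 12, h′(0) = 136.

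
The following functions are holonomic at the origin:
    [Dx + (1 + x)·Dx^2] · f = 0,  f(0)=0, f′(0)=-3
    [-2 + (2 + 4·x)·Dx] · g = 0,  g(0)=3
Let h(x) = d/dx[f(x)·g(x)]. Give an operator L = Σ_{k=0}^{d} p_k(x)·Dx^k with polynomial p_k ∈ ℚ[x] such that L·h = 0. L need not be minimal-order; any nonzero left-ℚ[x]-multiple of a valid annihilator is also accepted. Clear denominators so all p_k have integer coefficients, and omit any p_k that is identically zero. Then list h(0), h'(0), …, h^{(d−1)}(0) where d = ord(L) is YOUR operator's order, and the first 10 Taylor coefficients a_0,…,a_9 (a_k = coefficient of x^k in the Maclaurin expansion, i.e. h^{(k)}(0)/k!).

f: a_k = 0, -3, 3/2, -1, 3/4, -3/5, 1/2, -3/7, 3/8, -1/3, …
g: a_k = 3, 3, -3/2, 3/2, -15/8, 21/8, -63/16, 99/16, -1287/128, 2145/128, …
f·g: L₀ = L_f ⊗_s L_g, ord ≤ 2·1.
h=h₀': d/dx-closure on L₀ ⇒ L.
L = (1 + 4·x + x^2) + (7 + 27·x + 30·x^2 + 8·x^3)·Dx + (2 + 11·x + 21·x^2 + 16·x^3 + 4·x^4)·Dx^2  (order 2).
h: a_k = -9, -9, 18, -30, 393/8, -3267/40, 2781/20, -8487/35, 387027/896, -701693/896, …
ICs: h(0) = -9, h′(0) = -9.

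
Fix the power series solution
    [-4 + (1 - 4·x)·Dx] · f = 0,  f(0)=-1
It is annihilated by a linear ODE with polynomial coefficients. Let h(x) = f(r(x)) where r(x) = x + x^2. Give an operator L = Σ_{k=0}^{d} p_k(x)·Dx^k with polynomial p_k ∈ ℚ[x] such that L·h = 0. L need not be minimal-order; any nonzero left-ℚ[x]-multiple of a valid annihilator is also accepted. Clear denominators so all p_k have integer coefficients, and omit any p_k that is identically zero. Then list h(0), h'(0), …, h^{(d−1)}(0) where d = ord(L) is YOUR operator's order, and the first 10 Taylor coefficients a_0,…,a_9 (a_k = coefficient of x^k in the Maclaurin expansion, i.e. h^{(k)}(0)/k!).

f: a_k = -1, -4, -16, -64, -256, -1024, -4096, -16384, -65536, -262144, …
f∘r: x↦r, Dx↦Dx/r' in L_f ⇒ L₀.
L = (4 + 8·x) + (-1 + 4·x + 4·x^2)·Dx  (order 1).
h: a_k = -1, -4, -20, -96, -464, -2240, -10816, -52224, -252160, -1217536, …
ICs: h(0) = -1.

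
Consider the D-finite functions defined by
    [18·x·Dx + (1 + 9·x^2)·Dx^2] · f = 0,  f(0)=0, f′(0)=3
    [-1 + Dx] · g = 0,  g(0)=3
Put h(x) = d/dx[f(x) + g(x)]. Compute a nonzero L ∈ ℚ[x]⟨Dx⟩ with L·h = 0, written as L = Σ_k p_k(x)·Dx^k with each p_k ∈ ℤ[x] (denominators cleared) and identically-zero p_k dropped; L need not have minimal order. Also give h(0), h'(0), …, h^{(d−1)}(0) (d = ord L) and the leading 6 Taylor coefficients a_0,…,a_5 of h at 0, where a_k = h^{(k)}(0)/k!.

f: a_k = 0, 3, 0, -9, 0, 243/5, …
g: a_k = 3, 3, 3/2, 1/2, 1/8, 1/40, …
Sum ⇒ L₀ = lclm(L_f,L_g) in ℚ(x)⟨Dx⟩.
h₀' ⇒ L via d/dx closure of L₀.
L = (18 - 18·x - 486·x^2 - 162·x^3) + (-19 + 468·x^2 - 81·x^4)·Dx + (1 + 18·x + 18·x^2 + 162·x^3 + 81·x^4)·Dx^2  (order 2).
h: a_k = 6, 3, -51/2, 1/2, 1945/8, 1/40, …
ICs: h(0) = 6, h′(0) = 3.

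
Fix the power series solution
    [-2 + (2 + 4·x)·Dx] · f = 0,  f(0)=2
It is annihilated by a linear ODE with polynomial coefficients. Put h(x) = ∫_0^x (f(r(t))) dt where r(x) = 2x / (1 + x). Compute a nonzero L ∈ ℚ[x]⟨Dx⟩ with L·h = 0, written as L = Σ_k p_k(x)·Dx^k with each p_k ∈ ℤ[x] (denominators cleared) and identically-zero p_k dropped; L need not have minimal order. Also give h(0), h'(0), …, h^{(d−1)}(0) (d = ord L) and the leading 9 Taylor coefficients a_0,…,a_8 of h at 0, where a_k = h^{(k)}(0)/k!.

L = -2·Dx + (1 + 6·x + 5·x^2)·Dx^2  (order 2).
h: a_k = 0, 2, 2, -8/3, 5, -12, 34, -752/7, 731/2, …
ICs: h(0) = 0, h′(0) = 2.

f: a_k = 2, 2, -1, 1, -5/4, 7/4, -21/8, 33/8, -429/64, …
f∘r: x↦r, Dx↦Dx/r' in L_f ⇒ L₀.
h=∫h₀ ⇒ L = L₀·Dx.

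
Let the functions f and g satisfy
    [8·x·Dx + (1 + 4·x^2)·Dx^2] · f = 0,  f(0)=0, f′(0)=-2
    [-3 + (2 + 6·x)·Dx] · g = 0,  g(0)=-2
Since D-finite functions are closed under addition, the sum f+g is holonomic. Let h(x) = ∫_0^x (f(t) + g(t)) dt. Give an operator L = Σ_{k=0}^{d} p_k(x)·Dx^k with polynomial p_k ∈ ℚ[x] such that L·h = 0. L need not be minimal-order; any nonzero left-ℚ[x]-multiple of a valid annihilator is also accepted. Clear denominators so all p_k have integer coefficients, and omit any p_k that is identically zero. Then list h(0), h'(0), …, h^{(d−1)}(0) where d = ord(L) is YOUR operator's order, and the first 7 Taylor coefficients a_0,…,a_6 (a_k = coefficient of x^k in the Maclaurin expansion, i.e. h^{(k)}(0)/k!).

f: a_k = 0, -2, 0, 8/3, 0, -32/5, 0, …
g: a_k = -2, -3, 9/4, -27/8, 405/64, -1701/128, 15309/512, …
f+g: L₀ = lclm(L_f,L_g), ord ≤ 2+1.
∫: right-multiply L₀ by Dx.
L = (-48 - 360·x + 576·x^2 + 864·x^3)·Dx^2 + (-59 - 192·x - 120·x^2 + 2304·x^3 + 3024·x^4)·Dx^3 + (-6 + 14·x + 144·x^2 + 272·x^3 + 672·x^4 + 864·x^5)·Dx^4  (order 4).
h: a_k = 0, -2, -5/2, 3/4, -17/96, 81/64, -12601/3840, …
ICs: h(0) = 0, h′(0) = -2, h′′(0) = -5, h′′′(0) = 9/2.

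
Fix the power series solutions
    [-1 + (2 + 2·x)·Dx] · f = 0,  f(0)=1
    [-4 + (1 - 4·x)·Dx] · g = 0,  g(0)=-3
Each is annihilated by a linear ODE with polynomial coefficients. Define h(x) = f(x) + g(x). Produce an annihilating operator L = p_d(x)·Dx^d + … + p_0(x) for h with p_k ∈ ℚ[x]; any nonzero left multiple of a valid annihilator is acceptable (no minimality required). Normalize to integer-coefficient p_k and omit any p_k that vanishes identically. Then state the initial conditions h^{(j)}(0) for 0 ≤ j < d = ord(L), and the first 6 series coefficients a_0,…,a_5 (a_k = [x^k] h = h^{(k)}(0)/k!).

f: a_k = 1, 1/2, -1/8, 1/16, -5/128, 7/256, …
g: a_k = -3, -12, -48, -192, -768, -3072, …
Sum ⇒ L₀ = lclm(L_f,L_g) in ℚ(x)⟨Dx⟩.
L = (68 + 48·x) + (-129 - 248·x - 144·x^2)·Dx + (14 - 18·x - 128·x^2 - 96·x^3)·Dx^2  (order 2).
h: a_k = -2, -23/2, -385/8, -3071/16, -98309/128, -786425/256, …
ICs: h(0) = -2, h′(0) = -23/2.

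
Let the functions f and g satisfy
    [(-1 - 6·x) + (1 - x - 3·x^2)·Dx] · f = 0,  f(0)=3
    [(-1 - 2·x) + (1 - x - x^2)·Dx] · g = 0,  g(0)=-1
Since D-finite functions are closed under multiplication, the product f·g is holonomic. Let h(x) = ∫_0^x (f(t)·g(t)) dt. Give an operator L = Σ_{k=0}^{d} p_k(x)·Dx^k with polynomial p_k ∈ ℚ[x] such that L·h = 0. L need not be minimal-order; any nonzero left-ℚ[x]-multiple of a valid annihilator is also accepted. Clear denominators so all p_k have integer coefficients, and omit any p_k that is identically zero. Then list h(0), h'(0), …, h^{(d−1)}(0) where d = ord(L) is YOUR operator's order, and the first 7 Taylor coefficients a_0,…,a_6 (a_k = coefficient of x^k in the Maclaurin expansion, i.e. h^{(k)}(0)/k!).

L = (-2 - 6·x + 12·x^2 + 12·x^3)·Dx + (1 - 2·x - 3·x^2 + 4·x^3 + 3·x^4)·Dx^2  (order 2).
h: a_k = 0, -3, -3, -7, -12, -126/5, -49, …
ICs: h(0) = 0, h′(0) = -3.

f: a_k = 3, 3, 12, 21, 57, 120, 291, …
g: a_k = -1, -1, -2, -3, -5, -8, -13, …
Sym-product of L_f,L_g gives L₀ (≤ ord 1).
h=∫h₀ ⇒ L = L₀·Dx.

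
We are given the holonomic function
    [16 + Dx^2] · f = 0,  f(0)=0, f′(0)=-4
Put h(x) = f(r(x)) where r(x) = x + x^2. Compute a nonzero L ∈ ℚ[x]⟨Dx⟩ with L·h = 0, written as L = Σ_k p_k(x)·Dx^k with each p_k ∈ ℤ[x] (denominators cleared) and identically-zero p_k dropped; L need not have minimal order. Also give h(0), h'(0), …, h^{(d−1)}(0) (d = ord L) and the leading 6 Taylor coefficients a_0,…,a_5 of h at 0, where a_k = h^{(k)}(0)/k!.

L = (16 + 96·x + 192·x^2 + 128·x^3) - 2·Dx + (1 + 2·x)·Dx^2  (order 2).
h: a_k = 0, -4, -4, 32/3, 32, 352/15, …
ICs: h(0) = 0, h′(0) = -4.

f: a_k = 0, -4, 0, 32/3, 0, -128/15, …
L₀ from L_f via x↦r, Dx↦r'^{-1}Dx.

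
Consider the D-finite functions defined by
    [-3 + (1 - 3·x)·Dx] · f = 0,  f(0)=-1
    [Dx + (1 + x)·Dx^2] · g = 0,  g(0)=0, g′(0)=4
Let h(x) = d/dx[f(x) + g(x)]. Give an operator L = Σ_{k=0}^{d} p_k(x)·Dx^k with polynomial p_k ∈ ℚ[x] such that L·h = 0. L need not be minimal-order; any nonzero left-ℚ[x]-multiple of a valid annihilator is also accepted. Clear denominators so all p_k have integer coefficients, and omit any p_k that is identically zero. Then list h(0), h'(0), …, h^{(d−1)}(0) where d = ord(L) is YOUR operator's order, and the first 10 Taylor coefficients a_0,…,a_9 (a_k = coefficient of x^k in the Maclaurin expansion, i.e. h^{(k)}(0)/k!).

f: a_k = -1, -3, -9, -27, -81, -243, -729, -2187, -6561, -19683, …
g: a_k = 0, 4, -2, 4/3, -1, 4/5, -2/3, 4/7, -1/2, 4/9, …
h₀=f+g: left-lcm gives L₀, ord ≤ 3.
h=h₀': d/dx-closure on L₀ ⇒ L.
L = (66 + 18·x) + (52 + 120·x + 36·x^2)·Dx + (-7 + 11·x + 27·x^2 + 9·x^3)·Dx^2  (order 2).
h: a_k = 1, -22, -77, -328, -1211, -4378, -15305, -52492, -177143, -590494, …
ICs: h(0) = 1, h′(0) = -22.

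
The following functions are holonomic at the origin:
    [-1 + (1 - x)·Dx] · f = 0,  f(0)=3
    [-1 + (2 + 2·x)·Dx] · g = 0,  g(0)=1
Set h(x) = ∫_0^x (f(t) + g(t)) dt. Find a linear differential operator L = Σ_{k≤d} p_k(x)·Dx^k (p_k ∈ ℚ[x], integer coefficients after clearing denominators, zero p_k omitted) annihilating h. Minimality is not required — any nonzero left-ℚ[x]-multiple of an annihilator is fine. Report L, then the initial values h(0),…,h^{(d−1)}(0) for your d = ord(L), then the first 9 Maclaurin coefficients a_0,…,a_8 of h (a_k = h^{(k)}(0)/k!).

L = (-5 - 3·x)·Dx + (9 + 14·x + 9·x^2)·Dx^2 + (-2 - 6·x + 2·x^2 + 6·x^3)·Dx^3  (order 3).
h: a_k = 0, 4, 7/4, 23/24, 49/64, 379/640, 775/1536, 3051/7168, 6177/16384, …
ICs: h(0) = 0, h′(0) = 4, h′′(0) = 7/2.

f: a_k = 3, 3, 3, 3, 3, 3, 3, 3, 3, …
g: a_k = 1, 1/2, -1/8, 1/16, -5/128, 7/256, -21/1024, 33/2048, -429/32768, …
Sum ⇒ L₀ = lclm(L_f,L_g) in ℚ(x)⟨Dx⟩.
∫: right-multiply L₀ by Dx.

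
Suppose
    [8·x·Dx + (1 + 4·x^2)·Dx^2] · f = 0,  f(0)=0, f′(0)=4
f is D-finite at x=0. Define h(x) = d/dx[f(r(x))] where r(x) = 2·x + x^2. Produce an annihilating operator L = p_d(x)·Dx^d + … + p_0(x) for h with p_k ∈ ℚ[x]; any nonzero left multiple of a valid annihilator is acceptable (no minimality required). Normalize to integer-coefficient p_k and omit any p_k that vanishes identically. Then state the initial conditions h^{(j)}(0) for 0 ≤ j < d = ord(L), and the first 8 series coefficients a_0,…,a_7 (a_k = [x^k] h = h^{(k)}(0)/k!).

f: a_k = 0, 4, 0, -16/3, 0, 64/5, 0, -256/7, …
L₀ from L_f via x↦r, Dx↦r'^{-1}Dx.
h₀' ⇒ L via d/dx closure of L₀.
L = (-1 + 32·x + 64·x^2 + 48·x^3 + 12·x^4) + (1 + x + 16·x^2 + 32·x^3 + 20·x^4 + 4·x^5)·Dx  (order 1).
h: a_k = 8, 8, -128, -256, 1888, 6112, -25600, -126976, …
ICs: h(0) = 8.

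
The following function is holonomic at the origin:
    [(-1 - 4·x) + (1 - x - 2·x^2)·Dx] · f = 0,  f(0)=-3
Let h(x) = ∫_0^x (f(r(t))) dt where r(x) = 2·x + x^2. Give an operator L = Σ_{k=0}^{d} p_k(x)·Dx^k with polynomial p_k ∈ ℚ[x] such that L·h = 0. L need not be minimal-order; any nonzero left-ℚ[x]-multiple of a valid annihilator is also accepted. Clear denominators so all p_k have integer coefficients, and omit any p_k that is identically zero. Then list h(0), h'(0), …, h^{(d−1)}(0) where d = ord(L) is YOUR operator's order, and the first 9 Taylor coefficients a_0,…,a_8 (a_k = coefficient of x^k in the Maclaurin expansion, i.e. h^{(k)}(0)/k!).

L = (2 + 16·x + 8·x^2)·Dx + (-1 + 3·x + 6·x^2 + 2·x^3)·Dx^2  (order 2).
h: a_k = 0, -3, -3, -13, -39, -717/5, -527, -14103/7, -7839, …
ICs: h(0) = 0, h′(0) = -3.

f: a_k = -3, -3, -9, -15, -33, -63, -129, -255, -513, …
h₀=f(r): pull back L_f along r ⇒ L₀.
Integrate: L := L₀·Dx.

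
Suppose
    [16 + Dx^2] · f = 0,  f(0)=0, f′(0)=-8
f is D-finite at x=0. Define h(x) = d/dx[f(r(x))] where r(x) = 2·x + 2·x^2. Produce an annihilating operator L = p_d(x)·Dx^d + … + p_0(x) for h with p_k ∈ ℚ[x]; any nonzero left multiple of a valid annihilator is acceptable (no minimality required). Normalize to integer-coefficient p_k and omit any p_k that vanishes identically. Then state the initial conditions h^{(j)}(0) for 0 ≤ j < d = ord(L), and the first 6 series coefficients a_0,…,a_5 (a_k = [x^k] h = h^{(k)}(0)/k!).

f: a_k = 0, -8, 0, 64/3, 0, -256/15, …
Substitute x→r, Dx→(1/r')Dx; clear ⇒ L₀.
Differentiate: ansatz ord ≤ ord L₀ ⇒ L.
L = (76 + 512·x + 1536·x^2 + 2048·x^3 + 1024·x^4) + (-6 - 12·x)·Dx + (1 + 4·x + 4·x^2)·Dx^2  (order 2).
h: a_k = -16, -32, 512, 2048, -512/3, -15360, …
ICs: h(0) = -16, h′(0) = -32.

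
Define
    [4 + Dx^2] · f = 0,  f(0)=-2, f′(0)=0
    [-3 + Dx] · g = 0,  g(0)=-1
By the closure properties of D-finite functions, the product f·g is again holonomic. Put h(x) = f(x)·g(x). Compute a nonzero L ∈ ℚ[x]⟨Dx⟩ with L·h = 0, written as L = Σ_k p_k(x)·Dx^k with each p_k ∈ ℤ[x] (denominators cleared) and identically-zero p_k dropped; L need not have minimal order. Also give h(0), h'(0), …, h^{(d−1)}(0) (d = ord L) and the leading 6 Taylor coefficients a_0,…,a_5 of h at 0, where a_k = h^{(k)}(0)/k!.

L = 13 - 6·Dx + Dx^2  (order 2).
h: a_k = 2, 6, 5, -3, -119/12, -199/20, …
ICs: h(0) = 2, h′(0) = 6.

f: a_k = -2, 0, 4, 0, -4/3, 0, …
g: a_k = -1, -3, -9/2, -9/2, -27/8, -81/40, …
h₀=f·g: eliminate ⇒ L₀, order ≤ 2·1.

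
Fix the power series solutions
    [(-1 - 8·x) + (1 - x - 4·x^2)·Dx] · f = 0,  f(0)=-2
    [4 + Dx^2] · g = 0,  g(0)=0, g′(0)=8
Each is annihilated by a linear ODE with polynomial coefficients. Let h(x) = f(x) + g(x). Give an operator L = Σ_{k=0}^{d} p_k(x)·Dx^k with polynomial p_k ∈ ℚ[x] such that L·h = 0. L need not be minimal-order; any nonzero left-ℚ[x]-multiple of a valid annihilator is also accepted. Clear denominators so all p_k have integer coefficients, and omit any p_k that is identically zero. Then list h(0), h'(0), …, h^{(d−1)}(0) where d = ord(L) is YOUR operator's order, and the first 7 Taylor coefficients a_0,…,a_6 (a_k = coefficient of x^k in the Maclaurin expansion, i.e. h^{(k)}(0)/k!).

L = (116 + 1008·x + 968·x^2 + 2688·x^3 + 640·x^4 + 1024·x^5) + (-28 - 4·x + 8·x^2 + 200·x^3 + 480·x^4 + 384·x^5 + 512·x^6)·Dx + (29 + 252·x + 242·x^2 + 672·x^3 + 160·x^4 + 256·x^5)·Dx^2 + (-7 - x + 2·x^2 + 50·x^3 + 120·x^4 + 96·x^5 + 128·x^6)·Dx^3  (order 3).
h: a_k = -2, 6, -10, -70/3, -58, -1934/15, -362, …
ICs: h(0) = -2, h′(0) = 6, h′′(0) = -20.

f: a_k = -2, -2, -10, -18, -58, -130, -362, …
g: a_k = 0, 8, 0, -16/3, 0, 16/15, 0, …
L₀ := lclm(L_f,L_g); ord L₀ ≤ 1+2.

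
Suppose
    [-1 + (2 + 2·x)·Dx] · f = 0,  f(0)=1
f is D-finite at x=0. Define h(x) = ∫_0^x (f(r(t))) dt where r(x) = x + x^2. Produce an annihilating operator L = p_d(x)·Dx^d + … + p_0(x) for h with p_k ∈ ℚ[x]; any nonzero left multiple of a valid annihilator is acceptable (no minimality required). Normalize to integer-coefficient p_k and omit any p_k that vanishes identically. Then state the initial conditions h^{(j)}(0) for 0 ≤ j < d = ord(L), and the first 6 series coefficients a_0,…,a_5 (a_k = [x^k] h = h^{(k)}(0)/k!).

L = (-1 - 2·x)·Dx + (2 + 2·x + 2·x^2)·Dx^2  (order 2).
h: a_k = 0, 1, 1/4, 1/8, -3/64, 3/640, …
ICs: h(0) = 0, h′(0) = 1.

f: a_k = 1, 1/2, -1/8, 1/16, -5/128, 7/256, …
h₀=f(r): pull back L_f along r ⇒ L₀.
Integrate: L := L₀·Dx.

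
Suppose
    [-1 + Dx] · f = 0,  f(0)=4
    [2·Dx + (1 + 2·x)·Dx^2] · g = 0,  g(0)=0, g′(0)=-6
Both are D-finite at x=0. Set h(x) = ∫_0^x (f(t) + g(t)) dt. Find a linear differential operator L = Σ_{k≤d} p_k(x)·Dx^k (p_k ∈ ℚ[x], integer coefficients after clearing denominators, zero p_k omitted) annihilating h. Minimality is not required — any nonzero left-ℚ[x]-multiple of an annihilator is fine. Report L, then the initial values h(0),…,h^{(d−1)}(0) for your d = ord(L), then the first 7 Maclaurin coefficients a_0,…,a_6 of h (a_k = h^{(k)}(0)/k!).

L = (-10 - 4·x)·Dx^2 + (7 - 4·x - 4·x^2)·Dx^3 + (3 + 8·x + 4·x^2)·Dx^4  (order 4).
h: a_k = 0, 4, -1, 8/3, -11/6, 73/30, -115/36, …
ICs: h(0) = 0, h′(0) = 4, h′′(0) = -2, h′′′(0) = 16.

f: a_k = 4, 4, 2, 2/3, 1/6, 1/30, 1/180, …
g: a_k = 0, -6, 6, -8, 12, -96/5, 32, …
Sum ⇒ L₀ = lclm(L_f,L_g) in ℚ(x)⟨Dx⟩.
h=∫₀ˣh₀: take L = L₀·Dx.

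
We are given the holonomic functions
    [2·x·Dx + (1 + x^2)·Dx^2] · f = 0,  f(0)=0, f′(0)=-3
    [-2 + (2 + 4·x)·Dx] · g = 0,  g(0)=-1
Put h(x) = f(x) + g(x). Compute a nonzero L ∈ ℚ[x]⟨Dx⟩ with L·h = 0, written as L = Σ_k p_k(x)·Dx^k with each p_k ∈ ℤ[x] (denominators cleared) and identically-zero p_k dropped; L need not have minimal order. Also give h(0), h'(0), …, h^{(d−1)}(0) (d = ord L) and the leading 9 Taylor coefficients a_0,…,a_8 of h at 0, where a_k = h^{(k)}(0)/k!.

f: a_k = 0, -3, 0, 1, 0, -3/5, 0, 3/7, 0, …
g: a_k = -1, -1, 1/2, -1/2, 5/8, -7/8, 21/16, -33/16, 429/128, …
h₀=f+g: left-lcm gives L₀, ord ≤ 3.
L = (-4 - 20·x + 12·x^2 + 12·x^3)·Dx + (-10 - 16·x - 16·x^2 + 48·x^3 + 42·x^4)·Dx^2 + (-2 + 12·x^2 + 12·x^3 + 14·x^4 + 12·x^5)·Dx^3  (order 3).
h: a_k = -1, -4, 1/2, 1/2, 5/8, -59/40, 21/16, -183/112, 429/128, …
ICs: h(0) = -1, h′(0) = -4, h′′(0) = 1.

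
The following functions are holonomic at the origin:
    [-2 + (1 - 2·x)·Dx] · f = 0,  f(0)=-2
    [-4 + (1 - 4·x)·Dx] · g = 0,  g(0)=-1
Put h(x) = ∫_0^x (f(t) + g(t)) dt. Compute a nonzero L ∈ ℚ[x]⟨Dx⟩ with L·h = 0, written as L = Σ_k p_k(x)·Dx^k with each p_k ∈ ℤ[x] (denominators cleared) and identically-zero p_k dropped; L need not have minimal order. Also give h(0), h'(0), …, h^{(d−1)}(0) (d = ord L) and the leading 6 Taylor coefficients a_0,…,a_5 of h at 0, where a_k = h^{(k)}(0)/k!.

f: a_k = -2, -4, -8, -16, -32, -64, …
g: a_k = -1, -4, -16, -64, -256, -1024, …
f+g: L₀ = lclm(L_f,L_g), ord ≤ 1+1.
Integrate: L := L₀·Dx.
L = -16·Dx + (12 - 32·x)·Dx^2 + (-1 + 6·x - 8·x^2)·Dx^3  (order 3).
h: a_k = 0, -3, -4, -8, -20, -288/5, …
ICs: h(0) = 0, h′(0) = -3, h′′(0) = -8.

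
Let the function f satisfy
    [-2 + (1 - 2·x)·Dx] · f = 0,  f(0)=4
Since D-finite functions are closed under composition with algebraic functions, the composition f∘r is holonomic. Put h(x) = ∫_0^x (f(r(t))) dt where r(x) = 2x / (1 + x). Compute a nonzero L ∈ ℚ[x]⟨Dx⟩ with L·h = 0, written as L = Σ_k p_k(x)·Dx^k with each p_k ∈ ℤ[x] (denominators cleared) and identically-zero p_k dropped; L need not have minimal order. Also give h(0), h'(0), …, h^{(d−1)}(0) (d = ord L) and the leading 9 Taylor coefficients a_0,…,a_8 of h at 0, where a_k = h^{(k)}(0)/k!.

f: a_k = 4, 8, 16, 32, 64, 128, 256, 512, 1024, …
Change of var in L_f (x↦r) gives L₀.
∫: right-multiply L₀ by Dx.
L = 4·Dx + (-1 + 2·x + 3·x^2)·Dx^2  (order 2).
h: a_k = 0, 4, 8, 16, 36, 432/5, 216, 3888/7, 1458, …
ICs: h(0) = 0, h′(0) = 4.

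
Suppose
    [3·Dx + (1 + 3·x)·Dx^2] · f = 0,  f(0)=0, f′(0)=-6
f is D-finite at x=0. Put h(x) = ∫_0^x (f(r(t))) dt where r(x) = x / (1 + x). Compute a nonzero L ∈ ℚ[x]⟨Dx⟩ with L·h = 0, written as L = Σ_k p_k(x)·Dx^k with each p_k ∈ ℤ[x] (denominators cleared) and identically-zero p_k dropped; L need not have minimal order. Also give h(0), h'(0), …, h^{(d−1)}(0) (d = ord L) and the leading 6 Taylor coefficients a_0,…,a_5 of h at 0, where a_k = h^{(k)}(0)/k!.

f: a_k = 0, -6, 9, -18, 81/2, -486/5, …
f∘r: x↦r, Dx↦Dx/r' in L_f ⇒ L₀.
h=∫h₀ ⇒ L = L₀·Dx.
L = (5 + 8·x)·Dx^2 + (1 + 5·x + 4·x^2)·Dx^3  (order 3).
h: a_k = 0, 0, -3, 5, -21/2, 51/2, …
ICs: h(0) = 0, h′(0) = 0, h′′(0) = -6.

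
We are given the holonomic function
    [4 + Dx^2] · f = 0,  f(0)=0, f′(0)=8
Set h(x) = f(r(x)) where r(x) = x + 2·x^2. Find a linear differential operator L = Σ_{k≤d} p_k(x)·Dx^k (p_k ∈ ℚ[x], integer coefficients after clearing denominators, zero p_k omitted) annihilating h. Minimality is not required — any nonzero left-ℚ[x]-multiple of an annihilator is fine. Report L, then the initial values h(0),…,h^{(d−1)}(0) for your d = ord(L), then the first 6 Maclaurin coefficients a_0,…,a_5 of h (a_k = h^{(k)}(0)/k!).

f: a_k = 0, 8, 0, -16/3, 0, 16/15, …
Change of var in L_f (x↦r) gives L₀.
L = (4 + 48·x + 192·x^2 + 256·x^3) - 4·Dx + (1 + 4·x)·Dx^2  (order 2).
h: a_k = 0, 8, 16, -16/3, -32, -944/15, …
ICs: h(0) = 0, h′(0) = 8.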